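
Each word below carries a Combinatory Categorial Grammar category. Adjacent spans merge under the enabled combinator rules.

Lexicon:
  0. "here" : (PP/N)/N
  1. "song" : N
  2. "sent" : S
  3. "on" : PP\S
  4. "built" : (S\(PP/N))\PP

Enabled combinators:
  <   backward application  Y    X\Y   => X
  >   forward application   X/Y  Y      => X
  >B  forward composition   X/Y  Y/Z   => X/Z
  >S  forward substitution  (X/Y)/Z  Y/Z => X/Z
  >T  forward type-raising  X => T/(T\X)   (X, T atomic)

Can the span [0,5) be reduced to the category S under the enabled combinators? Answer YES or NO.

[0,5] S   <
  [0,2] PP/N   >
    [0,1] "here" : (PP/N)/N
    [1,2] "song" : N
  [2,5] S\(PP/N)   <
    [2,4] PP   <
      [2,3] "sent" : S
      [3,4] "on" : PP\S
    [4,5] "built" : (S\(PP/N))\PP

YES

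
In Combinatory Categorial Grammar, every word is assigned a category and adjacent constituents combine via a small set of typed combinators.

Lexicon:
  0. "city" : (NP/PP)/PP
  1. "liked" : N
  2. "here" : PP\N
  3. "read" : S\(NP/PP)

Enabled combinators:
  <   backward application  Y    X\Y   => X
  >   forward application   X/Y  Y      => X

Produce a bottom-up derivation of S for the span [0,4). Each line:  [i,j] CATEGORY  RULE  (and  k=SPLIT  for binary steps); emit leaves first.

[0,4] S   <
  [0,3] NP/PP   >
    [0,1] "city" : (NP/PP)/PP
    [1,3] PP   <
      [1,2] "liked" : N
      [2,3] "here" : PP\N
  [3,4] "read" : S\(NP/PP)

[0,1] (NP/PP)/PP  lex  "city"
[1,2] N  lex  "liked"
[2,3] PP\N  lex  "here"
[1,3] PP  <  k=2
[0,3] NP/PP  >  k=1
[3,4] S\(NP/PP)  lex  "read"
[0,4] S  <  k=3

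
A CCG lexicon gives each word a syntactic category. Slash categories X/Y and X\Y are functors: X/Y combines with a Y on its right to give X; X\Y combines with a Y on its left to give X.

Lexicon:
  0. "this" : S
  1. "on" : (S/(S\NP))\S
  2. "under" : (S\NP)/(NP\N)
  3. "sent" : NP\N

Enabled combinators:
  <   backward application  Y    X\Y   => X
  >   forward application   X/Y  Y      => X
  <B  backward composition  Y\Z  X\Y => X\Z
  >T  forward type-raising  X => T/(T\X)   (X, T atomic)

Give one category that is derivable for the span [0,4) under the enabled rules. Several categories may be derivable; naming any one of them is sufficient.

S

[0,4] S   >
  [0,2] S/(S\NP)   <
    [0,1] "this" : S
    [1,2] "on" : (S/(S\NP))\S
  [2,4] S\NP   >
    [2,3] "under" : (S\NP)/(NP\N)
    [3,4] "sent" : NP\N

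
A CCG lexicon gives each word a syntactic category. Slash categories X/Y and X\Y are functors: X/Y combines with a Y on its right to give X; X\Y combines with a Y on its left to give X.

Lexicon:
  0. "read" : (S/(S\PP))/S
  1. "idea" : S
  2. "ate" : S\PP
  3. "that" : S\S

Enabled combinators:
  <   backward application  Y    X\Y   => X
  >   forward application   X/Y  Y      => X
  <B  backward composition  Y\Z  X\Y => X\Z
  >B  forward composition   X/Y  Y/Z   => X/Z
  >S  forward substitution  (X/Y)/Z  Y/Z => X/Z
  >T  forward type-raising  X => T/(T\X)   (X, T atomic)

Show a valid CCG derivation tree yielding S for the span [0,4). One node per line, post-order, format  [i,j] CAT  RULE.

[0,4] S   >
  [0,2] S/(S\PP)   >
    [0,1] "read" : (S/(S\PP))/S
    [1,2] "idea" : S
  [2,4] S\PP   <B
    [2,3] "ate" : S\PP
    [3,4] "that" : S\S

[0,1] (S/(S\PP))/S  lex  "read"
[1,2] S  lex  "idea"
[0,2] S/(S\PP)  >  k=1
[2,3] S\PP  lex  "ate"
[3,4] S\S  lex  "that"
[2,4] S\PP  <B  k=3
[0,4] S  >  k=2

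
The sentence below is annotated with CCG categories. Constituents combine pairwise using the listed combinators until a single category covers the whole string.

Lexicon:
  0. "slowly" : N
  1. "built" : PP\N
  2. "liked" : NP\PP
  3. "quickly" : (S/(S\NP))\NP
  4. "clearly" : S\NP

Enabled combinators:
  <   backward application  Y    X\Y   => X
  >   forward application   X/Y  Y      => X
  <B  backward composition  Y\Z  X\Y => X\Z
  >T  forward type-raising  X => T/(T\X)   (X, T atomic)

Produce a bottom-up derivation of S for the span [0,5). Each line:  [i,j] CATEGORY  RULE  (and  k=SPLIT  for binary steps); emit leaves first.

[0,5] S   >
  [0,4] S/(S\NP)   <
    [0,3] NP   <
      [0,1] "slowly" : N
      [1,3] NP\N   <B
        [1,2] "built" : PP\N
        [2,3] "liked" : NP\PP
    [3,4] "quickly" : (S/(S\NP))\NP
  [4,5] "clearly" : S\NP

[0,1] N  lex  "slowly"
[1,2] PP\N  lex  "built"
[2,3] NP\PP  lex  "liked"
[1,3] NP\N  <B  k=2
[0,3] NP  <  k=1
[3,4] (S/(S\NP))\NP  lex  "quickly"
[0,4] S/(S\NP)  <  k=3
[4,5] S\NP  lex  "clearly"
[0,5] S  >  k=4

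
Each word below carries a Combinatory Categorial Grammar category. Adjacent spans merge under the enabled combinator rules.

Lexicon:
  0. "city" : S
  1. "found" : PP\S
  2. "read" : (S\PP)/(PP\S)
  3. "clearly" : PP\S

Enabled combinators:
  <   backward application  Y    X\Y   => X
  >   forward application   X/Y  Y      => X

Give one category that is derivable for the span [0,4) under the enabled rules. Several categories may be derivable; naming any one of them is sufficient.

S

[0,4] S   <
  [0,2] PP   <
    [0,1] "city" : S
    [1,2] "found" : PP\S
  [2,4] S\PP   >
    [2,3] "read" : (S\PP)/(PP\S)
    [3,4] "clearly" : PP\S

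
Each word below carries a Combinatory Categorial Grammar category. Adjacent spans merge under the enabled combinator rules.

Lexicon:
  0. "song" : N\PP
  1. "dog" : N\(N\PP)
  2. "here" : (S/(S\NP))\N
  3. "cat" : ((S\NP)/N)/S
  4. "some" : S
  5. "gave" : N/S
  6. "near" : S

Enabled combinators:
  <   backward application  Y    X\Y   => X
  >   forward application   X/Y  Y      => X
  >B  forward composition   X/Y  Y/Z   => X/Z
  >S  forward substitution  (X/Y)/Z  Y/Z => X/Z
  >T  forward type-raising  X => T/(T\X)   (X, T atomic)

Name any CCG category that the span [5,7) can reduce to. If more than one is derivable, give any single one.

N

[0,7] S   >
  [0,3] S/(S\NP)   <
    [0,2] N   <
      [0,1] "song" : N\PP
      [1,2] "dog" : N\(N\PP)
    [2,3] "here" : (S/(S\NP))\N
  [3,7] S\NP   >
    [3,5] (S\NP)/N   >
      [3,4] "cat" : ((S\NP)/N)/S
      [4,5] "some" : S
    [5,7] N   >
      [5,6] "gave" : N/S
      [6,7] "near" : S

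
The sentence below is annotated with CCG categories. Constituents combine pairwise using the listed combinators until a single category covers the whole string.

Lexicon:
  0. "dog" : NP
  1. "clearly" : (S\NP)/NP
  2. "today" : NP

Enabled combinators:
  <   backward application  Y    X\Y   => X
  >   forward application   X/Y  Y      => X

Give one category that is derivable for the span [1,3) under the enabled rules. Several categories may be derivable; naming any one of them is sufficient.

S\NP

[0,3] S   <
  [0,1] "dog" : NP
  [1,3] S\NP   >
    [1,2] "clearly" : (S\NP)/NP
    [2,3] "today" : NP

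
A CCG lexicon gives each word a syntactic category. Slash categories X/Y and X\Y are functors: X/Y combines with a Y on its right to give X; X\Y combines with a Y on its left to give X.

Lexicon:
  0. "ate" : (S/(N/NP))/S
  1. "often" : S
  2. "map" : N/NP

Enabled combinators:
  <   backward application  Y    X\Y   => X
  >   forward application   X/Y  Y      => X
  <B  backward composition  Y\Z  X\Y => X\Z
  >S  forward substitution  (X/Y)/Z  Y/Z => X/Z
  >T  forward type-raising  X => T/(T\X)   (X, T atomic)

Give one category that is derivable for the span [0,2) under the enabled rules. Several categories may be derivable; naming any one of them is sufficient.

S/(N/NP)

[0,3] S   >
  [0,2] S/(N/NP)   >
    [0,1] "ate" : (S/(N/NP))/S
    [1,2] "often" : S
  [2,3] "map" : N/NP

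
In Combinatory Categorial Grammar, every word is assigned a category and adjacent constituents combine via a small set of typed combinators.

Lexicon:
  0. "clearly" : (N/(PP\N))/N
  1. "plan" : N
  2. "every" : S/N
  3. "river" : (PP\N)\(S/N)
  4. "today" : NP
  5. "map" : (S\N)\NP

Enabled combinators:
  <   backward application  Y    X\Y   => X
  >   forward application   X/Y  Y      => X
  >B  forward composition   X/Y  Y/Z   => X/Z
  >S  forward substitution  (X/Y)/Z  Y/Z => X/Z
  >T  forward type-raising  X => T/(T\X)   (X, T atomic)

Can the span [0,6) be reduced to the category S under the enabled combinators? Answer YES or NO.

YES

[0,6] S   <
  [0,4] N   >
    [0,2] N/(PP\N)   >
      [0,1] "clearly" : (N/(PP\N))/N
      [1,2] "plan" : N
    [2,4] PP\N   <
      [2,3] "every" : S/N
      [3,4] "river" : (PP\N)\(S/N)
  [4,6] S\N   <
    [4,5] "today" : NP
    [5,6] "map" : (S\N)\NP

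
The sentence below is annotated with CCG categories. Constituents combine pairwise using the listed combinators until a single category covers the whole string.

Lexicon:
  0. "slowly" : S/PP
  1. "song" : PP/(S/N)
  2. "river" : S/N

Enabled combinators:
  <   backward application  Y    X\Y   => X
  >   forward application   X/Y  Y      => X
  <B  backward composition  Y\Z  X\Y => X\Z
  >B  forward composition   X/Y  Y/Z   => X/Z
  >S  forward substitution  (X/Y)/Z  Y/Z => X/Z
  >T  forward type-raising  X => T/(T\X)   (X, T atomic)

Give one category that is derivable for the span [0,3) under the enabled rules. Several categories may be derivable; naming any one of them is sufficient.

[0,3] S   >
  [0,1] "slowly" : S/PP
  [1,3] PP   >
    [1,2] "song" : PP/(S/N)
    [2,3] "river" : S/N

S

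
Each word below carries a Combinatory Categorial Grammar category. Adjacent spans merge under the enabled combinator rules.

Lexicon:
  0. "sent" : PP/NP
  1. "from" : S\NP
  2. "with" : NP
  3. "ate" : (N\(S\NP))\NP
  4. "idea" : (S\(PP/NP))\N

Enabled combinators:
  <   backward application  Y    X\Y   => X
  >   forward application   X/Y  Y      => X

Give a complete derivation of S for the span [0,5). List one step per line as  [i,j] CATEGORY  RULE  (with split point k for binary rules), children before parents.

[0,5] S   <
  [0,1] "sent" : PP/NP
  [1,5] S\(PP/NP)   <
    [1,4] N   <
      [1,2] "from" : S\NP
      [2,4] N\(S\NP)   <
        [2,3] "with" : NP
        [3,4] "ate" : (N\(S\NP))\NP
    [4,5] "idea" : (S\(PP/NP))\N

[0,1] PP/NP  lex  "sent"
[1,2] S\NP  lex  "from"
[2,3] NP  lex  "with"
[3,4] (N\(S\NP))\NP  lex  "ate"
[2,4] N\(S\NP)  <  k=3
[1,4] N  <  k=2
[4,5] (S\(PP/NP))\N  lex  "idea"
[1,5] S\(PP/NP)  <  k=4
[0,5] S  <  k=1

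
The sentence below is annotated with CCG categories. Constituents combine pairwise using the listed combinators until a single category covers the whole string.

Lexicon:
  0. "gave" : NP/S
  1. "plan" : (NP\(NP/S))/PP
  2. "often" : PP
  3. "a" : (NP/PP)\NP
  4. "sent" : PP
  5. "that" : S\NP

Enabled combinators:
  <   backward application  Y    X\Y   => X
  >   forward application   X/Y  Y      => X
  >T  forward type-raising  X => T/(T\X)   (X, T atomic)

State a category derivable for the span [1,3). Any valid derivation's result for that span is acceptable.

[0,6] S   <
  [0,5] NP   >
    [0,4] NP/PP   <
      [0,3] NP   <
        [0,1] "gave" : NP/S
        [1,3] NP\(NP/S)   >
          [1,2] "plan" : (NP\(NP/S))/PP
          [2,3] "often" : PP
      [3,4] "a" : (NP/PP)\NP
    [4,5] "sent" : PP
  [5,6] "that" : S\NP

NP\(NP/S)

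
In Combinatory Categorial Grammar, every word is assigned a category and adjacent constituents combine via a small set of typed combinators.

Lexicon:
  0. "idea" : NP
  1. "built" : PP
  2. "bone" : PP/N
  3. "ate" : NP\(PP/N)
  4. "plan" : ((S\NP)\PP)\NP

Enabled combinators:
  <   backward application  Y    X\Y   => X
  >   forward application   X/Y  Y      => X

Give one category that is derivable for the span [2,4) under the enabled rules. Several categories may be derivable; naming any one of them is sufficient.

[0,5] S   <
  [0,1] "idea" : NP
  [1,5] S\NP   <
    [1,2] "built" : PP
    [2,5] (S\NP)\PP   <
      [2,4] NP   <
        [2,3] "bone" : PP/N
        [3,4] "ate" : NP\(PP/N)
      [4,5] "plan" : ((S\NP)\PP)\NP

NP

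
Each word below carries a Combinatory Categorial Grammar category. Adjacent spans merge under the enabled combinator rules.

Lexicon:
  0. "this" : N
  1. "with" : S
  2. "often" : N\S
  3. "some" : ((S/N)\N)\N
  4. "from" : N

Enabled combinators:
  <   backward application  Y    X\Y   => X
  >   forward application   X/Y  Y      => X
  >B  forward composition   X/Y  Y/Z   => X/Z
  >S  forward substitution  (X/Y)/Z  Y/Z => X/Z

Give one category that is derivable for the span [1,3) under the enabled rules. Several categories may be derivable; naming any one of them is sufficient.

[0,5] S   >
  [0,4] S/N   <
    [0,1] "this" : N
    [1,4] (S/N)\N   <
      [1,3] N   <
        [1,2] "with" : S
        [2,3] "often" : N\S
      [3,4] "some" : ((S/N)\N)\N
  [4,5] "from" : N

N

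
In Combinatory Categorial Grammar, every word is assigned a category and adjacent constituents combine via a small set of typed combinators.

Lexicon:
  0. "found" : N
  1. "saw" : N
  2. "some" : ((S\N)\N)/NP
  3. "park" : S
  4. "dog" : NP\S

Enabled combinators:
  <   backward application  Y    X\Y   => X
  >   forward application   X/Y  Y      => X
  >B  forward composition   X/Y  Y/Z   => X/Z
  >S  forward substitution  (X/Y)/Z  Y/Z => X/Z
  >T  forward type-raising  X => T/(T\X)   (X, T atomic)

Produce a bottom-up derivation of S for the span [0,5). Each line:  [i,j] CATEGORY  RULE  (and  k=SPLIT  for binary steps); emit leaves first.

[0,1] N  lex  "found"
[1,2] N  lex  "saw"
[2,3] ((S\N)\N)/NP  lex  "some"
[3,4] S  lex  "park"
[3,4] NP/(NP\S)  >T
[4,5] NP\S  lex  "dog"
[3,5] NP  >  k=4
[2,5] (S\N)\N  >  k=3
[1,5] S\N  <  k=2
[0,5] S  <  k=1

[0,5] S   <
  [0,1] "found" : N
  [1,5] S\N   <
    [1,2] "saw" : N
    [2,5] (S\N)\N   >
      [2,3] "some" : ((S\N)\N)/NP
      [3,5] NP   >
        [3,4] NP/(NP\S)   >T
          [3,4] "park" : S
        [4,5] "dog" : NP\S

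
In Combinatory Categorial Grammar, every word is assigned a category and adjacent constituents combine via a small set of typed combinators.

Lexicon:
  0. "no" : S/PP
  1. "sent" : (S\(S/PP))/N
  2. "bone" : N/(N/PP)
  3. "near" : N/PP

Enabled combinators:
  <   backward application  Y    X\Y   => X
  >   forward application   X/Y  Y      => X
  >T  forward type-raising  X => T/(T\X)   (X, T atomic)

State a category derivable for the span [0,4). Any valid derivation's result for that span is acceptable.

S

[0,4] S   <
  [0,1] "no" : S/PP
  [1,4] S\(S/PP)   >
    [1,2] "sent" : (S\(S/PP))/N
    [2,4] N   >
      [2,3] "bone" : N/(N/PP)
      [3,4] "near" : N/PP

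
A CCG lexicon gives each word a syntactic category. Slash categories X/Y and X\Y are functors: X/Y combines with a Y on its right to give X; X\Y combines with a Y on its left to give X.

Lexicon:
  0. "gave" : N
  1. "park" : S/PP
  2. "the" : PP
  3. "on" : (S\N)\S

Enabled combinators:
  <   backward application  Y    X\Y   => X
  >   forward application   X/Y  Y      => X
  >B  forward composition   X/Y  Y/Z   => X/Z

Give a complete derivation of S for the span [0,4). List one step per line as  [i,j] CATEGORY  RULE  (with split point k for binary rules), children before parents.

[0,1] N  lex  "gave"
[1,2] S/PP  lex  "park"
[2,3] PP  lex  "the"
[1,3] S  >  k=2
[3,4] (S\N)\S  lex  "on"
[1,4] S\N  <  k=3
[0,4] S  <  k=1

[0,4] S   <
  [0,1] "gave" : N
  [1,4] S\N   <
    [1,3] S   >
      [1,2] "park" : S/PP
      [2,3] "the" : PP
    [3,4] "on" : (S\N)\S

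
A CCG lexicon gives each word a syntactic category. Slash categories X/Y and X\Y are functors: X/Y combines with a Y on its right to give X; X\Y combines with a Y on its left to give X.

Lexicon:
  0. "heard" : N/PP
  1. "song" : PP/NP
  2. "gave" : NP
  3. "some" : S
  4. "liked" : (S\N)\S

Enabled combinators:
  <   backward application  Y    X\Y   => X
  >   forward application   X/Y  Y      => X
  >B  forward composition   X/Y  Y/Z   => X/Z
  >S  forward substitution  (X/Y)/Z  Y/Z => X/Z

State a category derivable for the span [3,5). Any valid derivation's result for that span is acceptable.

S\N

[0,5] S   <
  [0,3] N   >
    [0,1] "heard" : N/PP
    [1,3] PP   >
      [1,2] "song" : PP/NP
      [2,3] "gave" : NP
  [3,5] S\N   <
    [3,4] "some" : S
    [4,5] "liked" : (S\N)\S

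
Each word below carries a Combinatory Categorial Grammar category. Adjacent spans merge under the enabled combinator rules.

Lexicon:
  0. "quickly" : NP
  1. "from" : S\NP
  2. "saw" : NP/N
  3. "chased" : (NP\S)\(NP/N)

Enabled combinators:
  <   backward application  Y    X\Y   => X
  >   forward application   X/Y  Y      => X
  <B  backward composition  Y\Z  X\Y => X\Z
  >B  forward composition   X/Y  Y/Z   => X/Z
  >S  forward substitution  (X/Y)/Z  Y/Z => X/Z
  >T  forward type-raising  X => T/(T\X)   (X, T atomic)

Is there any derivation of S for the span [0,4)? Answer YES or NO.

NP S\NP NP/N (NP\S)\(NP/N)
CKY chart[0,4] = {N/(N\NP), NP, NP/(NP\NP), PP/(PP\NP), S/(S\NP)}; S ∉ chart

NO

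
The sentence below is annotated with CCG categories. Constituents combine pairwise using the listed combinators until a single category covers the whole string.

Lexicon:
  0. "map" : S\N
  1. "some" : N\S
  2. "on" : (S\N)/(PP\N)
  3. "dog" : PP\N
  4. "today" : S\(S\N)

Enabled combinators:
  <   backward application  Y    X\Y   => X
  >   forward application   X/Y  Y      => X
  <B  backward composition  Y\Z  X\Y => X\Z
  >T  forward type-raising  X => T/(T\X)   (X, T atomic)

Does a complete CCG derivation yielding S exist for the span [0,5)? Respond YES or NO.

YES

[0,5] S   <
  [0,4] S\N   <B
    [0,2] N\N   <B
      [0,1] "map" : S\N
      [1,2] "some" : N\S
    [2,4] S\N   >
      [2,3] "on" : (S\N)/(PP\N)
      [3,4] "dog" : PP\N
  [4,5] "today" : S\(S\N)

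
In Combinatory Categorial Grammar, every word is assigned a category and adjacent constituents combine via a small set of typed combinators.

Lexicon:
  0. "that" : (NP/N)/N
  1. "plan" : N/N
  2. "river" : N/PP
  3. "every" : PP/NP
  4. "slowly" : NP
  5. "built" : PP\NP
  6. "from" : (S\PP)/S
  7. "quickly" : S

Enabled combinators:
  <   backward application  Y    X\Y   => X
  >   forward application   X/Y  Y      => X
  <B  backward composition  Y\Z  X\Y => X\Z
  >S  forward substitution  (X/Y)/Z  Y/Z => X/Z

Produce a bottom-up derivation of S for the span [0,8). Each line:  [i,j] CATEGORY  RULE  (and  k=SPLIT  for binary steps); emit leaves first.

[0,8] S   <
  [0,5] NP   >
    [0,2] NP/N   >S
      [0,1] "that" : (NP/N)/N
      [1,2] "plan" : N/N
    [2,5] N   >
      [2,3] "river" : N/PP
      [3,5] PP   >
        [3,4] "every" : PP/NP
        [4,5] "slowly" : NP
  [5,8] S\NP   <B
    [5,6] "built" : PP\NP
    [6,8] S\PP   >
      [6,7] "from" : (S\PP)/S
      [7,8] "quickly" : S

[0,1] (NP/N)/N  lex  "that"
[1,2] N/N  lex  "plan"
[0,2] NP/N  >S  k=1
[2,3] N/PP  lex  "river"
[3,4] PP/NP  lex  "every"
[4,5] NP  lex  "slowly"
[3,5] PP  >  k=4
[2,5] N  >  k=3
[0,5] NP  >  k=2
[5,6] PP\NP  lex  "built"
[6,7] (S\PP)/S  lex  "from"
[7,8] S  lex  "quickly"
[6,8] S\PP  >  k=7
[5,8] S\NP  <B  k=6
[0,8] S  <  k=5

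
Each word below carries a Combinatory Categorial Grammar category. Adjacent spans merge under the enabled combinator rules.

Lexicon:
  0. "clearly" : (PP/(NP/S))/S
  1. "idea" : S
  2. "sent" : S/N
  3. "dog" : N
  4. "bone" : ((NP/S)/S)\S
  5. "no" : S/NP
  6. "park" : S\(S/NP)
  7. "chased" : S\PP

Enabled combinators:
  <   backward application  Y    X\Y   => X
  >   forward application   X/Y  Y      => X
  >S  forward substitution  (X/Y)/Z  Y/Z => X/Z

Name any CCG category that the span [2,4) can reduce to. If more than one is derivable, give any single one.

[0,8] S   <
  [0,7] PP   >
    [0,2] PP/(NP/S)   >
      [0,1] "clearly" : (PP/(NP/S))/S
      [1,2] "idea" : S
    [2,7] NP/S   >
      [2,5] (NP/S)/S   <
        [2,4] S   >
          [2,3] "sent" : S/N
          [3,4] "dog" : N
        [4,5] "bone" : ((NP/S)/S)\S
      [5,7] S   <
        [5,6] "no" : S/NP
        [6,7] "park" : S\(S/NP)
  [7,8] "chased" : S\PP

S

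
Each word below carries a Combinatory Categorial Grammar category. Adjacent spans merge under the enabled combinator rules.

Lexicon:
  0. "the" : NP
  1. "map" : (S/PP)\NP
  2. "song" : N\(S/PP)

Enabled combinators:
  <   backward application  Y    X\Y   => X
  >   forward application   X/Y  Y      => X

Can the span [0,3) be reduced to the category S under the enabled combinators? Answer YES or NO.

NO

NP (S/PP)\NP N\(S/PP)
CKY chart[0,3] = {N}; S ∉ chart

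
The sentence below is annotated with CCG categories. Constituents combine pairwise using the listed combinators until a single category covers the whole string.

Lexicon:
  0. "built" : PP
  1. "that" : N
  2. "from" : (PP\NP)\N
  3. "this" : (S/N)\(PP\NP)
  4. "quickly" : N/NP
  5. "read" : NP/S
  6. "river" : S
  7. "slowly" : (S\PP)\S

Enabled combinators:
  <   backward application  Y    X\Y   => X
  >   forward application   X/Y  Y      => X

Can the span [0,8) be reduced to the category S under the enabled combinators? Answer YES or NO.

YES

[0,8] S   <
  [0,1] "built" : PP
  [1,8] S\PP   <
    [1,7] S   >
      [1,4] S/N   <
        [1,3] PP\NP   <
          [1,2] "that" : N
          [2,3] "from" : (PP\NP)\N
        [3,4] "this" : (S/N)\(PP\NP)
      [4,7] N   >
        [4,5] "quickly" : N/NP
        [5,7] NP   >
          [5,6] "read" : NP/S
          [6,7] "river" : S
    [7,8] "slowly" : (S\PP)\S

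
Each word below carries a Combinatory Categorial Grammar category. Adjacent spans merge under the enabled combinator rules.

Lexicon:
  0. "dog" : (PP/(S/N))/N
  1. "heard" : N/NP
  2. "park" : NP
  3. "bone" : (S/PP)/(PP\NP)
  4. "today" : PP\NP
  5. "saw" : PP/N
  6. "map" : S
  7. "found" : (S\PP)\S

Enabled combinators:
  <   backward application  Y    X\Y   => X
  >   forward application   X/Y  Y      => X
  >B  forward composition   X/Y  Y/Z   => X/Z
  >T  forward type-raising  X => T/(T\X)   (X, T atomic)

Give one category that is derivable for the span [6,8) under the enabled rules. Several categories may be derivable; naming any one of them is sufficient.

[0,8] S   <
  [0,6] PP   >
    [0,3] PP/(S/N)   >
      [0,1] "dog" : (PP/(S/N))/N
      [1,3] N   >
        [1,2] "heard" : N/NP
        [2,3] "park" : NP
    [3,6] S/N   >B
      [3,5] S/PP   >
        [3,4] "bone" : (S/PP)/(PP\NP)
        [4,5] "today" : PP\NP
      [5,6] "saw" : PP/N
  [6,8] S\PP   <
    [6,7] "map" : S
    [7,8] "found" : (S\PP)\S

S\PP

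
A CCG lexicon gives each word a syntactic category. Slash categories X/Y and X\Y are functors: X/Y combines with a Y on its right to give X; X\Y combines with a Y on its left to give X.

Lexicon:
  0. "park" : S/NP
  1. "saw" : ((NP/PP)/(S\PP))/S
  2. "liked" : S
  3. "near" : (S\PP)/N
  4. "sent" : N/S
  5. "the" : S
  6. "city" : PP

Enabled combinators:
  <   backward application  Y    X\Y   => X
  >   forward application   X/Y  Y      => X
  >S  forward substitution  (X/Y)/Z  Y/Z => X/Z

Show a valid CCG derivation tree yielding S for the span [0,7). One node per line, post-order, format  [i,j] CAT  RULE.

[0,7] S   >
  [0,1] "park" : S/NP
  [1,7] NP   >
    [1,6] NP/PP   >
      [1,3] (NP/PP)/(S\PP)   >
        [1,2] "saw" : ((NP/PP)/(S\PP))/S
        [2,3] "liked" : S
      [3,6] S\PP   >
        [3,4] "near" : (S\PP)/N
        [4,6] N   >
          [4,5] "sent" : N/S
          [5,6] "the" : S
    [6,7] "city" : PP

[0,1] S/NP  lex  "park"
[1,2] ((NP/PP)/(S\PP))/S  lex  "saw"
[2,3] S  lex  "liked"
[1,3] (NP/PP)/(S\PP)  >  k=2
[3,4] (S\PP)/N  lex  "near"
[4,5] N/S  lex  "sent"
[5,6] S  lex  "the"
[4,6] N  >  k=5
[3,6] S\PP  >  k=4
[1,6] NP/PP  >  k=3
[6,7] PP  lex  "city"
[1,7] NP  >  k=6
[0,7] S  >  k=1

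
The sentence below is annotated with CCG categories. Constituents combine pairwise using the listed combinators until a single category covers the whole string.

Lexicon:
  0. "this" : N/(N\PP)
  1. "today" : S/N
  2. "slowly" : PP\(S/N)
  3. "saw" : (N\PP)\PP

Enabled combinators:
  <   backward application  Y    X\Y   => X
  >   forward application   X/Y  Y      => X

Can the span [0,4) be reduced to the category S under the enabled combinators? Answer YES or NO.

NO

N/(N\PP) S/N PP\(S/N) (N\PP)\PP
CKY chart[0,4] = {N}; S ∉ chart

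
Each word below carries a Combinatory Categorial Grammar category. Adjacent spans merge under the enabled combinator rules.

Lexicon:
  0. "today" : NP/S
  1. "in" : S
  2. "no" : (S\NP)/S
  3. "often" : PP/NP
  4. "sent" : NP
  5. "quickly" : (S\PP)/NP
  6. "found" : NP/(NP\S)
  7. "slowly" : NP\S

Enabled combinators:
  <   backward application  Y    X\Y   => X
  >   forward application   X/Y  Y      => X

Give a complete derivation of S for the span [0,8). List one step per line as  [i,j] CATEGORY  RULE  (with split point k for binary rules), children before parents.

[0,1] NP/S  lex  "today"
[1,2] S  lex  "in"
[0,2] NP  >  k=1
[2,3] (S\NP)/S  lex  "no"
[3,4] PP/NP  lex  "often"
[4,5] NP  lex  "sent"
[3,5] PP  >  k=4
[5,6] (S\PP)/NP  lex  "quickly"
[6,7] NP/(NP\S)  lex  "found"
[7,8] NP\S  lex  "slowly"
[6,8] NP  >  k=7
[5,8] S\PP  >  k=6
[3,8] S  <  k=5
[2,8] S\NP  >  k=3
[0,8] S  <  k=2

[0,8] S   <
  [0,2] NP   >
    [0,1] "today" : NP/S
    [1,2] "in" : S
  [2,8] S\NP   >
    [2,3] "no" : (S\NP)/S
    [3,8] S   <
      [3,5] PP   >
        [3,4] "often" : PP/NP
        [4,5] "sent" : NP
      [5,8] S\PP   >
        [5,6] "quickly" : (S\PP)/NP
        [6,8] NP   >
          [6,7] "found" : NP/(NP\S)
          [7,8] "slowly" : NP\S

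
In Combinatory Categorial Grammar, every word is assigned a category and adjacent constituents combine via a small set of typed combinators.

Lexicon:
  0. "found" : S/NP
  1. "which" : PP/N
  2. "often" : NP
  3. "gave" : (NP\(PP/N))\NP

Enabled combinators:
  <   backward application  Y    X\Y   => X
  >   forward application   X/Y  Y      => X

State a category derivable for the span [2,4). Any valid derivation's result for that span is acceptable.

NP\(PP/N)

[0,4] S   >
  [0,1] "found" : S/NP
  [1,4] NP   <
    [1,2] "which" : PP/N
    [2,4] NP\(PP/N)   <
      [2,3] "often" : NP
      [3,4] "gave" : (NP\(PP/N))\NP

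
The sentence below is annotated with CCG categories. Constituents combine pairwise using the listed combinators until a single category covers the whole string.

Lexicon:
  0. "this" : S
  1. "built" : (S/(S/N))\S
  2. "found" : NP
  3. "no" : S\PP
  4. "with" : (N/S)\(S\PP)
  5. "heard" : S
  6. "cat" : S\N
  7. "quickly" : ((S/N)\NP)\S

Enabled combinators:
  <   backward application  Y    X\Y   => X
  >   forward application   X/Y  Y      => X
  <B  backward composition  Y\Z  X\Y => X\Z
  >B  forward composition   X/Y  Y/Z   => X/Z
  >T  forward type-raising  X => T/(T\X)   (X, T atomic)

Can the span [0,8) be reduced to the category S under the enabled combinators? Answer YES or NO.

[0,8] S   >
  [0,2] S/(S/N)   <
    [0,1] "this" : S
    [1,2] "built" : (S/(S/N))\S
  [2,8] S/N   <
    [2,3] "found" : NP
    [3,8] (S/N)\NP   <
      [3,7] S   <
        [3,6] N   >
          [3,5] N/S   <
            [3,4] "no" : S\PP
            [4,5] "with" : (N/S)\(S\PP)
          [5,6] "heard" : S
        [6,7] "cat" : S\N
      [7,8] "quickly" : ((S/N)\NP)\S

YES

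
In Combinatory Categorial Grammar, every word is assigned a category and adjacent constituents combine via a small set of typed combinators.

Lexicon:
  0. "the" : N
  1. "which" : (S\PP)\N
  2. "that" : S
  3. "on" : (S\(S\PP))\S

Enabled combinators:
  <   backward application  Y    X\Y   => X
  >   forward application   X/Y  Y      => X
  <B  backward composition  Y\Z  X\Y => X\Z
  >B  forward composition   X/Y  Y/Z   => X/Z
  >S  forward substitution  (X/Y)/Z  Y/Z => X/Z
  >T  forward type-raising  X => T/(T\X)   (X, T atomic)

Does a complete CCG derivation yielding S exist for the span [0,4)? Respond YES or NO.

[0,4] S   <
  [0,2] S\PP   <
    [0,1] "the" : N
    [1,2] "which" : (S\PP)\N
  [2,4] S\(S\PP)   <
    [2,3] "that" : S
    [3,4] "on" : (S\(S\PP))\S

YES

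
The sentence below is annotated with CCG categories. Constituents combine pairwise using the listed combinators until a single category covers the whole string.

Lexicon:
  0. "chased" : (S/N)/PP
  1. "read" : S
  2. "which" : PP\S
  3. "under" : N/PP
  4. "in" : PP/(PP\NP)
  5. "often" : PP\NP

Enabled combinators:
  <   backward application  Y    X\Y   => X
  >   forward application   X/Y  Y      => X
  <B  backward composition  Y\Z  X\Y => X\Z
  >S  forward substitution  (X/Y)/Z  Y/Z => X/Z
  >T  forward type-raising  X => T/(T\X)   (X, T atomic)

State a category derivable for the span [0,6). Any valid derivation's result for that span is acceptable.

[0,6] S   >
  [0,3] S/N   >
    [0,1] "chased" : (S/N)/PP
    [1,3] PP   <
      [1,2] "read" : S
      [2,3] "which" : PP\S
  [3,6] N   >
    [3,4] "under" : N/PP
    [4,6] PP   >
      [4,5] "in" : PP/(PP\NP)
      [5,6] "often" : PP\NP

S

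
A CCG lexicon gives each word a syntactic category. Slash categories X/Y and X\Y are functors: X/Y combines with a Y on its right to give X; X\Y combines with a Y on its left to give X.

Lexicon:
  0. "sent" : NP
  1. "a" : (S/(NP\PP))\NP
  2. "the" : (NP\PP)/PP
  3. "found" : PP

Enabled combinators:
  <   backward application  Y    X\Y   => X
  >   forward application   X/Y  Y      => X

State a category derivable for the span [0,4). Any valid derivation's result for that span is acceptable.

S

[0,4] S   >
  [0,2] S/(NP\PP)   <
    [0,1] "sent" : NP
    [1,2] "a" : (S/(NP\PP))\NP
  [2,4] NP\PP   >
    [2,3] "the" : (NP\PP)/PP
    [3,4] "found" : PP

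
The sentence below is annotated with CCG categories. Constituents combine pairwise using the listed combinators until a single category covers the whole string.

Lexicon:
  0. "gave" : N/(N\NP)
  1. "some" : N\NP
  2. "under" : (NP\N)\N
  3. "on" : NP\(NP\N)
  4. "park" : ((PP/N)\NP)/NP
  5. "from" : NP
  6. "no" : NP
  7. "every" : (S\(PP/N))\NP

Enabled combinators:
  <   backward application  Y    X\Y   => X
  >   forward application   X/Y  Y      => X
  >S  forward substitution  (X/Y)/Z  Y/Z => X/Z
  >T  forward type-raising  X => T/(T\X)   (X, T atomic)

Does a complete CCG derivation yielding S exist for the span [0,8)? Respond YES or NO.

[0,8] S   <
  [0,6] PP/N   <
    [0,4] NP   <
      [0,3] NP\N   <
        [0,2] N   >
          [0,1] "gave" : N/(N\NP)
          [1,2] "some" : N\NP
        [2,3] "under" : (NP\N)\N
      [3,4] "on" : NP\(NP\N)
    [4,6] (PP/N)\NP   >
      [4,5] "park" : ((PP/N)\NP)/NP
      [5,6] "from" : NP
  [6,8] S\(PP/N)   <
    [6,7] "no" : NP
    [7,8] "every" : (S\(PP/N))\NP

YES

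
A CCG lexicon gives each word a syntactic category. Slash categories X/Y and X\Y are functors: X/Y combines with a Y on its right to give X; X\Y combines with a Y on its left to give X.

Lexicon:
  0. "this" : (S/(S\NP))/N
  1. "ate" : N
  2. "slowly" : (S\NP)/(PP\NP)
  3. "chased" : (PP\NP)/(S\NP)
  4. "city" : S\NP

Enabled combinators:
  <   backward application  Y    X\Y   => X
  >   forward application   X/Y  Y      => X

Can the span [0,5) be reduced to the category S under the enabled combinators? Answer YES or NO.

[0,5] S   >
  [0,2] S/(S\NP)   >
    [0,1] "this" : (S/(S\NP))/N
    [1,2] "ate" : N
  [2,5] S\NP   >
    [2,3] "slowly" : (S\NP)/(PP\NP)
    [3,5] PP\NP   >
      [3,4] "chased" : (PP\NP)/(S\NP)
      [4,5] "city" : S\NP

YES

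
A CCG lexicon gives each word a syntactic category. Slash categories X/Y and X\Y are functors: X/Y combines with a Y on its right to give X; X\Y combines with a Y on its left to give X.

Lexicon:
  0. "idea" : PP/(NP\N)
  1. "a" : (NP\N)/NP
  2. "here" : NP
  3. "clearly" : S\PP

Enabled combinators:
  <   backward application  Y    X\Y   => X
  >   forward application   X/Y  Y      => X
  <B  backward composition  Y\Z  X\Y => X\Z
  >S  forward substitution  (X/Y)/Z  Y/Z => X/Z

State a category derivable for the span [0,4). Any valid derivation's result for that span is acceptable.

S

[0,4] S   <
  [0,3] PP   >
    [0,1] "idea" : PP/(NP\N)
    [1,3] NP\N   >
      [1,2] "a" : (NP\N)/NP
      [2,3] "here" : NP
  [3,4] "clearly" : S\PP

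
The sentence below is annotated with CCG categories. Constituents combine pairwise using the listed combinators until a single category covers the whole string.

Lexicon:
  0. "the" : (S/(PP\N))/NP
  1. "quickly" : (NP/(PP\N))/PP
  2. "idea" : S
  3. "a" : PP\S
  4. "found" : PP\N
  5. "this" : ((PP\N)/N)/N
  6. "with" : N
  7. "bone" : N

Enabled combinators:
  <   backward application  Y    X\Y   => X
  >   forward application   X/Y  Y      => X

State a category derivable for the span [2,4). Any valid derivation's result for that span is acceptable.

PP

[0,8] S   >
  [0,5] S/(PP\N)   >
    [0,1] "the" : (S/(PP\N))/NP
    [1,5] NP   >
      [1,4] NP/(PP\N)   >
        [1,2] "quickly" : (NP/(PP\N))/PP
        [2,4] PP   <
          [2,3] "idea" : S
          [3,4] "a" : PP\S
      [4,5] "found" : PP\N
  [5,8] PP\N   >
    [5,7] (PP\N)/N   >
      [5,6] "this" : ((PP\N)/N)/N
      [6,7] "with" : N
    [7,8] "bone" : N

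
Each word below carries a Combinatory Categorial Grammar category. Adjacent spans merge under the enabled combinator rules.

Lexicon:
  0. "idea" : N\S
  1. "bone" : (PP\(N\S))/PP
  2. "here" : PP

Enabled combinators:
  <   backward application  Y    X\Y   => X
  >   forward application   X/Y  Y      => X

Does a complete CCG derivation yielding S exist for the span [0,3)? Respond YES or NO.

NO

N\S (PP\(N\S))/PP PP
CKY chart[0,3] = {PP}; S ∉ chart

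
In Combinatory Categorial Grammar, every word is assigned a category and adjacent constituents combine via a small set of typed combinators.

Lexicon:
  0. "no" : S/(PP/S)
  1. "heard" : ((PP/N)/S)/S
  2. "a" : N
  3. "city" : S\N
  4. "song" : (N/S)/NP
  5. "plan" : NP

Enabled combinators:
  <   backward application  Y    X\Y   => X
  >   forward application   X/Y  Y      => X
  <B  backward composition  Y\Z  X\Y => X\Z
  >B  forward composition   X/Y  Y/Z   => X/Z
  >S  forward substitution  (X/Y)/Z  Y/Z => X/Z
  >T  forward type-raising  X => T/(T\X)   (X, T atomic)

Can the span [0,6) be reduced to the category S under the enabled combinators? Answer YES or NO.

[0,6] S   >
  [0,1] "no" : S/(PP/S)
  [1,6] PP/S   >S
    [1,4] (PP/N)/S   >
      [1,2] "heard" : ((PP/N)/S)/S
      [2,4] S   >
        [2,3] S/(S\N)   >T
          [2,3] "a" : N
        [3,4] "city" : S\N
    [4,6] N/S   >
      [4,5] "song" : (N/S)/NP
      [5,6] "plan" : NP

YES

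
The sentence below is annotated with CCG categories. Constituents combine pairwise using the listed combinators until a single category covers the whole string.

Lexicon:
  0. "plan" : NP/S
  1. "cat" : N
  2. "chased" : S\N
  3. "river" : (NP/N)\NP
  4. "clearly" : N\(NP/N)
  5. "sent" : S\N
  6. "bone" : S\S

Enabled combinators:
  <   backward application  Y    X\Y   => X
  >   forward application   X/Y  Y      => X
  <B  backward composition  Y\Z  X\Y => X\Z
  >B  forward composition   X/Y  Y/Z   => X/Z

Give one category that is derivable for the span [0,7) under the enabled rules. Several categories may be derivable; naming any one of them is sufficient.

S

[0,7] S   <
  [0,5] N   <
    [0,3] NP   >
      [0,1] "plan" : NP/S
      [1,3] S   <
        [1,2] "cat" : N
        [2,3] "chased" : S\N
    [3,5] N\NP   <B
      [3,4] "river" : (NP/N)\NP
      [4,5] "clearly" : N\(NP/N)
  [5,7] S\N   <B
    [5,6] "sent" : S\N
    [6,7] "bone" : S\S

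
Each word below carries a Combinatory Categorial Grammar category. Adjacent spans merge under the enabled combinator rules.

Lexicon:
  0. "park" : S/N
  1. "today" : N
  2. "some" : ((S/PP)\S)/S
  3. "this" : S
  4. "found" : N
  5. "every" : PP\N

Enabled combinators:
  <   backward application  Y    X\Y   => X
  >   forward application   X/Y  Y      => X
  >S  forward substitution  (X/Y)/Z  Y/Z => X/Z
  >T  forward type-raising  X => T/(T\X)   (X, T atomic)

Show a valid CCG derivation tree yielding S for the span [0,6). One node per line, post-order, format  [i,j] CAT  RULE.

[0,6] S   >
  [0,4] S/PP   <
    [0,2] S   >
      [0,1] "park" : S/N
      [1,2] "today" : N
    [2,4] (S/PP)\S   >
      [2,3] "some" : ((S/PP)\S)/S
      [3,4] "this" : S
  [4,6] PP   >
    [4,5] PP/(PP\N)   >T
      [4,5] "found" : N
    [5,6] "every" : PP\N

[0,1] S/N  lex  "park"
[1,2] N  lex  "today"
[0,2] S  >  k=1
[2,3] ((S/PP)\S)/S  lex  "some"
[3,4] S  lex  "this"
[2,4] (S/PP)\S  >  k=3
[0,4] S/PP  <  k=2
[4,5] N  lex  "found"
[4,5] PP/(PP\N)  >T
[5,6] PP\N  lex  "every"
[4,6] PP  >  k=5
[0,6] S  >  k=4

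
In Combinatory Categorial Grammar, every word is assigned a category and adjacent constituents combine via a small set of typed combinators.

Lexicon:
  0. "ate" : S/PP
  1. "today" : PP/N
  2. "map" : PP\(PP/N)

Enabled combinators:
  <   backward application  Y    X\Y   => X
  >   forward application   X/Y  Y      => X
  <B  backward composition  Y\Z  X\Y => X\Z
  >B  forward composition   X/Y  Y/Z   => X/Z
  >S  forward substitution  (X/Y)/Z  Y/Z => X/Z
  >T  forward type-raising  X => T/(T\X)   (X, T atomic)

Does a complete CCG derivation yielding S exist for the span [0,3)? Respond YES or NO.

[0,3] S   >
  [0,1] "ate" : S/PP
  [1,3] PP   <
    [1,2] "today" : PP/N
    [2,3] "map" : PP\(PP/N)

YES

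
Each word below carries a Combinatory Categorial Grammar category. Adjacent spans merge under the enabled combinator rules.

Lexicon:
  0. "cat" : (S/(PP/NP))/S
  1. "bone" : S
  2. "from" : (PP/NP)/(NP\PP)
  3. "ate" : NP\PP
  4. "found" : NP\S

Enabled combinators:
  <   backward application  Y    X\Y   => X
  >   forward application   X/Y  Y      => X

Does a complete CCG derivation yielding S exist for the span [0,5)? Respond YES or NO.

NO

(S/(PP/NP))/S S (PP/NP)/(NP\PP) NP\PP NP\S
CKY chart[0,5] = {NP}; S ∉ chart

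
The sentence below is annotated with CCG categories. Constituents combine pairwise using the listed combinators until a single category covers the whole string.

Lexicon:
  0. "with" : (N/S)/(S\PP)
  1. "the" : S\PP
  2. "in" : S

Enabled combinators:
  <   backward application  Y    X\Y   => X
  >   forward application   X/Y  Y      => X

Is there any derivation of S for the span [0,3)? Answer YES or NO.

(N/S)/(S\PP) S\PP S
CKY chart[0,3] = {N}; S ∉ chart

NO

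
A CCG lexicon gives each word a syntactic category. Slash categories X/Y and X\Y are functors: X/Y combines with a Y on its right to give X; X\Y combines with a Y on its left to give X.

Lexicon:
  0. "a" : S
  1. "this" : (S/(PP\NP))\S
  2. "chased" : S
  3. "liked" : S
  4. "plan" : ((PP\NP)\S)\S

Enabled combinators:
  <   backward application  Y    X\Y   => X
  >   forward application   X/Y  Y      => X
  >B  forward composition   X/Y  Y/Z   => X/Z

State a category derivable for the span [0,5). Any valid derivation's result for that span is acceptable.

S

[0,5] S   >
  [0,2] S/(PP\NP)   <
    [0,1] "a" : S
    [1,2] "this" : (S/(PP\NP))\S
  [2,5] PP\NP   <
    [2,3] "chased" : S
    [3,5] (PP\NP)\S   <
      [3,4] "liked" : S
      [4,5] "plan" : ((PP\NP)\S)\S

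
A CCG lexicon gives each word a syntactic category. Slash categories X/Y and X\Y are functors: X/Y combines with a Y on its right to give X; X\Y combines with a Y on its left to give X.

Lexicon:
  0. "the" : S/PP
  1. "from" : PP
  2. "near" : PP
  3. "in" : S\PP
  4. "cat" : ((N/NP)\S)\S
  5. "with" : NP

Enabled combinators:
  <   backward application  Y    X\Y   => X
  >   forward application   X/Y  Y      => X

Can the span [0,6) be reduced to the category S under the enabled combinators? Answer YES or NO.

NO

S/PP PP PP S\PP ((N/NP)\S)\S NP
CKY chart[0,6] = {N}; S ∉ chart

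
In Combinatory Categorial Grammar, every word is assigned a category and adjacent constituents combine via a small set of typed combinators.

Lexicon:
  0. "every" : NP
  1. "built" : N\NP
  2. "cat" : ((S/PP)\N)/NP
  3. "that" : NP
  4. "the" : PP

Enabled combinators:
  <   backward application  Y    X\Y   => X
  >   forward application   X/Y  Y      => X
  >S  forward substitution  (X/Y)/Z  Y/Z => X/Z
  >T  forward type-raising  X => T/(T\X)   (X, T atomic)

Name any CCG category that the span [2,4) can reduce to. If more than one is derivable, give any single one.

[0,5] S   >
  [0,4] S/PP   <
    [0,2] N   <
      [0,1] "every" : NP
      [1,2] "built" : N\NP
    [2,4] (S/PP)\N   >
      [2,3] "cat" : ((S/PP)\N)/NP
      [3,4] "that" : NP
  [4,5] "the" : PP

(S/PP)\N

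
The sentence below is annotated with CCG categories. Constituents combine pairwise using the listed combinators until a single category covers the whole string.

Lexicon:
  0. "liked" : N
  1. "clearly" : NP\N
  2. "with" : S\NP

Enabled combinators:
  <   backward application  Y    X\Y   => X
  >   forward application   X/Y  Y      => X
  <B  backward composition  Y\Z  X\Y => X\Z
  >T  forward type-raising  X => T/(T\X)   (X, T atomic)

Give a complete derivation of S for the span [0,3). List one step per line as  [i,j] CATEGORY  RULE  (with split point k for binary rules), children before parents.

[0,1] N  lex  "liked"
[1,2] NP\N  lex  "clearly"
[2,3] S\NP  lex  "with"
[1,3] S\N  <B  k=2
[0,3] S  <  k=1

[0,3] S   <
  [0,1] "liked" : N
  [1,3] S\N   <B
    [1,2] "clearly" : NP\N
    [2,3] "with" : S\NP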